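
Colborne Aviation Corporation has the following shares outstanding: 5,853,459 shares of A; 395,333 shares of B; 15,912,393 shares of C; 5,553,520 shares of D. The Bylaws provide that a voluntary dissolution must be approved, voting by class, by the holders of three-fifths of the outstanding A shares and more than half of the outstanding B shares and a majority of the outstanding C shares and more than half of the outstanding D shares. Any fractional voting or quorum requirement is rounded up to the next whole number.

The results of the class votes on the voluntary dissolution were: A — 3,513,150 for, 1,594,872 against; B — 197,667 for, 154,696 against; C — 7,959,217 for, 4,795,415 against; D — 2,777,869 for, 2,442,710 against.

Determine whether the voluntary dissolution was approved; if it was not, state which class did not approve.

A: 3/5 of 5853459 = 3512075.40, rounded up to 3512076; 3,512,076 required, 3,513,150 in favor — approved.
B: a majority of 395333 is 197667; 197,667 required, 197,667 in favor — approved.
C: a majority of 15912393 is 7956197; 7,956,197 required, 7,959,217 in favor — approved.
D: a majority of 5553520 is 2776761; 2,776,761 required, 2,777,869 in favor — approved.

Approved — every class gave the required vote.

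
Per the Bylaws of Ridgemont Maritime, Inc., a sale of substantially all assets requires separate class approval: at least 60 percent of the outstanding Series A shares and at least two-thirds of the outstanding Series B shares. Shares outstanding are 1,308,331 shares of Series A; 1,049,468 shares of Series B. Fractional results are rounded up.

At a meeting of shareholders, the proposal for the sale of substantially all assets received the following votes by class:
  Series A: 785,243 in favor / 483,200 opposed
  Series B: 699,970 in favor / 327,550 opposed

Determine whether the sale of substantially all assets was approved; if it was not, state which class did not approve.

Approved — every class gave the required vote.

Series A: 3/5 of 1308331 = 784998.60, rounded up to 784999; 784,999 required, 785,243 in favor — approved.
Series B: 2/3 of 1049468 = 699645.33, rounded up to 699646; 699,646 required, 699,970 in favor — approved.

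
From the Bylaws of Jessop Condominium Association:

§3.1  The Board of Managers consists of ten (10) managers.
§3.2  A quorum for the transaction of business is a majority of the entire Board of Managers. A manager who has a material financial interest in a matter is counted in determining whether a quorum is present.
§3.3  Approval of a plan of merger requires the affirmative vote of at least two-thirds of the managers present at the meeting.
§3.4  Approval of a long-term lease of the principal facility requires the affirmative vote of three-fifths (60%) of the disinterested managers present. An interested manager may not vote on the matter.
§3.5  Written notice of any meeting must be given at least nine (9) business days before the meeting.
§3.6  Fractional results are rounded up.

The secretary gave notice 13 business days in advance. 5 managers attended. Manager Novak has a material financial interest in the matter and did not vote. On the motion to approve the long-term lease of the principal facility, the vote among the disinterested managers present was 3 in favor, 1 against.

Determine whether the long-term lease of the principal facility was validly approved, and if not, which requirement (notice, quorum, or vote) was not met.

Notice: 13 business days given; 9 required (13 ≥ 9). Satisfied.
Quorum: 5 present (interested managers count toward quorum); quorum is 6. Not satisfied.
Vote: the long-term lease of the principal facility requires three-fifths of the disinterested managers present (5 − 1 = 4). 3/5 of 4 = 2.40, rounded up to 3, so 3 affirmative votes are needed; 3 voted in favor. Satisfied. (Moot — without a quorum no business can be validly transacted.)

Invalid — quorum requirement not satisfied.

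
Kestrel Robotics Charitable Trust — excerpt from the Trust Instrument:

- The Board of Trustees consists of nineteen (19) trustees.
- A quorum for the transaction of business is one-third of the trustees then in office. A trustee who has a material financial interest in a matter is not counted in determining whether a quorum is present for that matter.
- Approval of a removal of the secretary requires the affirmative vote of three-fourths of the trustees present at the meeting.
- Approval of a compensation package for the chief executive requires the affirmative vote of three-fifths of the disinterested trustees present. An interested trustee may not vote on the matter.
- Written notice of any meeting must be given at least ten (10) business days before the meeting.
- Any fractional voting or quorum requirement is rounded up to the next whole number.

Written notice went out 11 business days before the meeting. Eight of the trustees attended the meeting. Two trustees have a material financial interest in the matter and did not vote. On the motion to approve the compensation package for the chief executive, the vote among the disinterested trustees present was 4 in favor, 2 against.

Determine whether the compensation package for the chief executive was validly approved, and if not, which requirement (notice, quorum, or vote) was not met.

Invalid — quorum requirement not satisfied.

Notice: 11 business days given; 10 required (11 ≥ 10). Satisfied.
Quorum: 8 present, but the 2 interested trustees do not count, leaving 6. Quorum is 7. Not satisfied.
Vote: the compensation package for the chief executive requires three-fifths of the disinterested trustees present (8 − 2 = 6). 3/5 of 6 = 3.60, rounded up to 4, so 4 affirmative votes are needed; 4 voted in favor. Satisfied. (Moot — without a quorum no business can be validly transacted.)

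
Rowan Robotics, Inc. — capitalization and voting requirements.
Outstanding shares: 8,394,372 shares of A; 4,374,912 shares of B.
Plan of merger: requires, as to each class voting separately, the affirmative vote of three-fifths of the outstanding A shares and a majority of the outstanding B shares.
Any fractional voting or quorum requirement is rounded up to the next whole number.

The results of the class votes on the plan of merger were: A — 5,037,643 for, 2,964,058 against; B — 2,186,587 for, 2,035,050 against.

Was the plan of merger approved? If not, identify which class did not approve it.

A: 3/5 of 8394372 = 5036623.20, rounded up to 5036624; 5,036,624 required, 5,037,643 in favor — approved.
B: a majority of 4374912 is 2187457; 2,187,457 required, 2,186,587 in favor — not approved.

Not approved — the B shares did not give the required vote.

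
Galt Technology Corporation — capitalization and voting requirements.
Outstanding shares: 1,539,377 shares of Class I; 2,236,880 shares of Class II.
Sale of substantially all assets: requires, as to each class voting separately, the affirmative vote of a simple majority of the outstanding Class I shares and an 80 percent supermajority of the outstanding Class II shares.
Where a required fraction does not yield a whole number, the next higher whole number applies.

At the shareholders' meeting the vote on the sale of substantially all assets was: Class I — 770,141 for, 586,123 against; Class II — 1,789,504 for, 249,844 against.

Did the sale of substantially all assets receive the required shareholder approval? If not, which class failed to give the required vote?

Class I: a majority of 1539377 is 769689; 769,689 required, 770,141 in favor — approved.
Class II: 4/5 of 2236880 = 1789504; 1,789,504 required, 1,789,504 in favor — approved.

Approved — every class gave the required vote.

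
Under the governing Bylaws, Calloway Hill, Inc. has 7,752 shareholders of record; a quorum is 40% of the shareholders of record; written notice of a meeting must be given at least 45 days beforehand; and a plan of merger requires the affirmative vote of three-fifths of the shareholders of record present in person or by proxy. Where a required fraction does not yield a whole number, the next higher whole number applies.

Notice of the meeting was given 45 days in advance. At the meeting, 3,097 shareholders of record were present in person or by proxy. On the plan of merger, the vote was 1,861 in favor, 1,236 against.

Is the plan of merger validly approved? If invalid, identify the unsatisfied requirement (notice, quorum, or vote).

Notice: 45 days given; 45 required. Satisfied.
Quorum: 40% of 7,752 = 3,100.80, rounded up to 3,101; 3,097 present. Not satisfied.
Vote: requires three-fifths of those present (3,097); 3/5 of 3097 = 1858.20, rounded up to 1859, so 1,859 needed; 1,861 in favor. Satisfied.

Invalid — quorum requirement not satisfied.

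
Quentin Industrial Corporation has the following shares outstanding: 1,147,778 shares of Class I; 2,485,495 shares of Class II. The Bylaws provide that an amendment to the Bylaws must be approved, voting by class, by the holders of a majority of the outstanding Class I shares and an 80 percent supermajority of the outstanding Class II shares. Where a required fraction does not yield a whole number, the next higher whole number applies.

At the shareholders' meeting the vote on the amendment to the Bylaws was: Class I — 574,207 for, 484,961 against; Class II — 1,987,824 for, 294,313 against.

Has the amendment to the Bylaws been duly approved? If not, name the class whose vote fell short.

Not approved — the Class II shares did not give the required vote.

Class I: a majority of 1147778 is 573890; 573,890 required, 574,207 in favor — approved.
Class II: 4/5 of 2485495 = 1988396; 1,988,396 required, 1,987,824 in favor — not approved.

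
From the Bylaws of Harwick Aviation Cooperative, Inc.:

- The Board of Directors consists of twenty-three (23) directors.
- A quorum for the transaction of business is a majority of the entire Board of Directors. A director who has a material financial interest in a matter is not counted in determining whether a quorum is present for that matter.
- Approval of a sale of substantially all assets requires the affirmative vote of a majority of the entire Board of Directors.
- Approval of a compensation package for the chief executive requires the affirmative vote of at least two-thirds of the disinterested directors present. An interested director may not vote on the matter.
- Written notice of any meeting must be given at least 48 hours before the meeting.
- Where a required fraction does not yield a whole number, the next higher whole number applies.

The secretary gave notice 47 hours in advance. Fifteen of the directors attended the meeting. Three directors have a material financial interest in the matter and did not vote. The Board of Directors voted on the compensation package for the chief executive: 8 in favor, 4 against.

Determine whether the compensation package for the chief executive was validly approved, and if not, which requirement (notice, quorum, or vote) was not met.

Invalid — notice requirement not satisfied.

Notice: 47 hours given; 48 required (47 < 48). Not satisfied.
Quorum: 15 present, but the 3 interested directors do not count, leaving 12. Quorum is 12. Satisfied.
Vote: the compensation package for the chief executive requires two-thirds of the disinterested directors present (15 − 3 = 12). 2/3 of 12 = 8, so 8 affirmative votes are needed; 8 voted in favor. Satisfied.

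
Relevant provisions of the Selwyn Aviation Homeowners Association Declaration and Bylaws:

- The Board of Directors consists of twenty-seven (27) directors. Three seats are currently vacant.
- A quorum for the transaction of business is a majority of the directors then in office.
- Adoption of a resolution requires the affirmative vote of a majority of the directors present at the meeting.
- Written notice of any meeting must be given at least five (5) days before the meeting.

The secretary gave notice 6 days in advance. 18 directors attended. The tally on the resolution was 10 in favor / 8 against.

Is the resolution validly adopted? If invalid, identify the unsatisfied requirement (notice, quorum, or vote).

Notice: 6 days given; 5 required (6 ≥ 5). Satisfied.
Quorum: 18 present; quorum is 13. Satisfied.
Vote: the resolution requires a majority of the directors present (18). A majority of 18 is 10, so 10 affirmative votes are needed; 10 voted in favor. Satisfied.

Valid — all requirements satisfied.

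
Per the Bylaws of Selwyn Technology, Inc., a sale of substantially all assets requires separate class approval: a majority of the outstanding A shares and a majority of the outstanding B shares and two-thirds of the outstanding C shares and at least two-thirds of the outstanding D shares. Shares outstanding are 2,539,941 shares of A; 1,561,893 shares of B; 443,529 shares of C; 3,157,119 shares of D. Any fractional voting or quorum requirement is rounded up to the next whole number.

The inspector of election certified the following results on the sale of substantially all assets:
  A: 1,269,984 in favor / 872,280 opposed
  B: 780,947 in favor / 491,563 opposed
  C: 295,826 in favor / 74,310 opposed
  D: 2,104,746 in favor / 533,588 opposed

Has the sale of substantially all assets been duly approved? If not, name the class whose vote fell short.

A: a majority of 2539941 is 1269971; 1,269,971 required, 1,269,984 in favor — approved.
B: a majority of 1561893 is 780947; 780,947 required, 780,947 in favor — approved.
C: 2/3 of 443529 = 295686; 295,686 required, 295,826 in favor — approved.
D: 2/3 of 3157119 = 2104746; 2,104,746 required, 2,104,746 in favor — approved.

Approved — every class gave the required vote.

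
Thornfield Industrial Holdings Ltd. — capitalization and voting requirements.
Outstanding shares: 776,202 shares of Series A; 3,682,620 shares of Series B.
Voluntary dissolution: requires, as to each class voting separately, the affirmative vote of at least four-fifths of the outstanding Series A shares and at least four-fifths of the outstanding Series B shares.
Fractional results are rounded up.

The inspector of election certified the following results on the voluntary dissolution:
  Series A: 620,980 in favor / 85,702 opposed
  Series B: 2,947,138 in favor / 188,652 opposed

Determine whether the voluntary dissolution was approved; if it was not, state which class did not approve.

Series A: 4/5 of 776202 = 620961.60, rounded up to 620962; 620,962 required, 620,980 in favor — approved.
Series B: 4/5 of 3682620 = 2946096; 2,946,096 required, 2,947,138 in favor — approved.

Approved — every class gave the required vote.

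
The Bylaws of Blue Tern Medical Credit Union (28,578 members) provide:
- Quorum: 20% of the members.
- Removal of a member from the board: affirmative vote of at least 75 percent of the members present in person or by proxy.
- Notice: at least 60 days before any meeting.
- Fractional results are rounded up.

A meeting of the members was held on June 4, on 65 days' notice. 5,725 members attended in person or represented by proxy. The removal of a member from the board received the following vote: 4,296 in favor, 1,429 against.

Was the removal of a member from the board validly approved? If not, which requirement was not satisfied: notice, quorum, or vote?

Notice: 65 days given; 60 required. Satisfied.
Quorum: 20% of 28,578 = 5,715.60, rounded up to 5,716; 5,725 present. Satisfied.
Vote: requires three-fourths of those present (5,725); 3/4 of 5725 = 4293.75, rounded up to 4294, so 4,294 needed; 4,296 in favor. Satisfied.

Valid — all requirements satisfied.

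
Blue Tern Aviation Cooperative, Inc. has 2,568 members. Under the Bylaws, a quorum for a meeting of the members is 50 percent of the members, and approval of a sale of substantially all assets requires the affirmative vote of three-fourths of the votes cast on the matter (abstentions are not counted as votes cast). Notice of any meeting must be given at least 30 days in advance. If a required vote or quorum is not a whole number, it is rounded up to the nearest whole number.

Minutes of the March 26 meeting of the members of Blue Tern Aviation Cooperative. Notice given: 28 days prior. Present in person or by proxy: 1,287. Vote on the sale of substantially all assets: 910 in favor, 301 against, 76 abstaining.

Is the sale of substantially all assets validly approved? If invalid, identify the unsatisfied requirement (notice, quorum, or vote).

Invalid — notice requirement not satisfied.

Notice: 28 days given; 30 required. Not satisfied.
Quorum: 50% of 2,568 = 1,284; 1,287 present. Satisfied.
Vote: requires three-fourths of the votes cast (1,287 − 76 abstaining = 1,211); 3/4 of 1211 = 908.25, rounded up to 909, so 909 needed; 910 in favor. Satisfied.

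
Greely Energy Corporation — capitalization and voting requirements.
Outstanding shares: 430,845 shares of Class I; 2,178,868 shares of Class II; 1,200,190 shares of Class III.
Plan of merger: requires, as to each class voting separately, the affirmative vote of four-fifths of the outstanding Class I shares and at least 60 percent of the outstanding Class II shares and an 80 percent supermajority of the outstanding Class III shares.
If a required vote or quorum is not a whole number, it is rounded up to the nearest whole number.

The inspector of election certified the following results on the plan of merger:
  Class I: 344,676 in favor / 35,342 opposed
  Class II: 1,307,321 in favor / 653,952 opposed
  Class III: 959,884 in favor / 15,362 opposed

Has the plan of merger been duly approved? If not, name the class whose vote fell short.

Not approved — the Class III shares did not give the required vote.

Class I: 4/5 of 430845 = 344676; 344,676 required, 344,676 in favor — approved.
Class II: 3/5 of 2178868 = 1307320.80, rounded up to 1307321; 1,307,321 required, 1,307,321 in favor — approved.
Class III: 4/5 of 1200190 = 960152; 960,152 required, 959,884 in favor — not approved.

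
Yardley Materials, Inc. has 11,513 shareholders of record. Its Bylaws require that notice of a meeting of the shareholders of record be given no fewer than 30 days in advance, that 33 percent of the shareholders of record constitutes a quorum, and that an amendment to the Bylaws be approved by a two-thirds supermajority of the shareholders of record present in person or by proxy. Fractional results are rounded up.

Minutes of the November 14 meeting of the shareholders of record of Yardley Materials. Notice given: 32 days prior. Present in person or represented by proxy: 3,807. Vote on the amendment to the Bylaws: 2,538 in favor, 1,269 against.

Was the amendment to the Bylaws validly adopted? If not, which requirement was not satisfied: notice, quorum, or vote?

Notice: 32 days given; 30 required. Satisfied.
Quorum: 33% of 11,513 = 3,799.29, rounded up to 3,800; 3,807 present. Satisfied.
Vote: requires two-thirds of those present (3,807); 2/3 of 3807 = 2538, so 2,538 needed; 2,538 in favor. Satisfied.

Valid — all requirements satisfied.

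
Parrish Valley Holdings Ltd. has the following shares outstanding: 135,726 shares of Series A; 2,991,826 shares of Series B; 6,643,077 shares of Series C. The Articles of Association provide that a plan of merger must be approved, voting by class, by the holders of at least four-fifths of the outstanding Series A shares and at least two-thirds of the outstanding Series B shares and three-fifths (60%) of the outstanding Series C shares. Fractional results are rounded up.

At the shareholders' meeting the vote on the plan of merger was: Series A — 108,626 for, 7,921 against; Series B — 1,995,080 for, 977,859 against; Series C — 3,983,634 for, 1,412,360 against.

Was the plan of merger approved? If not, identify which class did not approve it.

Not approved — the Series C shares did not give the required vote.

Series A: 4/5 of 135726 = 108580.80, rounded up to 108581; 108,581 required, 108,626 in favor — approved.
Series B: 2/3 of 2991826 = 1994550.67, rounded up to 1994551; 1,994,551 required, 1,995,080 in favor — approved.
Series C: 3/5 of 6643077 = 3985846.20, rounded up to 3985847; 3,985,847 required, 3,983,634 in favor — not approved.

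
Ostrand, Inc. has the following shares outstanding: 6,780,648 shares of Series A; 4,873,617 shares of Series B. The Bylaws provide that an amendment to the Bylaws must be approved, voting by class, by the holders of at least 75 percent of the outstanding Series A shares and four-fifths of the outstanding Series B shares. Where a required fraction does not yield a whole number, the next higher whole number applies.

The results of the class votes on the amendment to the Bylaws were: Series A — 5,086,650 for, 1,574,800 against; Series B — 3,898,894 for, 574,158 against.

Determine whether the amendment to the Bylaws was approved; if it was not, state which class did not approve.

Approved — every class gave the required vote.

Series A: 3/4 of 6780648 = 5085486; 5,085,486 required, 5,086,650 in favor — approved.
Series B: 4/5 of 4873617 = 3898893.60, rounded up to 3898894; 3,898,894 required, 3,898,894 in favor — approved.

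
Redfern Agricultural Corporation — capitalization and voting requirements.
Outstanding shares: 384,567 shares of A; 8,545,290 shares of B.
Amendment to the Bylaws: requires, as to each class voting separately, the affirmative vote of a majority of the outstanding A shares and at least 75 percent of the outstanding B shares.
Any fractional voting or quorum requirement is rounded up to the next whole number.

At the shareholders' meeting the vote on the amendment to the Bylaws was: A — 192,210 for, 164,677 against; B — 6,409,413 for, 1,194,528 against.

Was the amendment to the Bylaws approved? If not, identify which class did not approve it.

Not approved — the A shares did not give the required vote.

A: a majority of 384567 is 192284; 192,284 required, 192,210 in favor — not approved.
B: 3/4 of 8545290 = 6408967.50, rounded up to 6408968; 6,408,968 required, 6,409,413 in favor — approved.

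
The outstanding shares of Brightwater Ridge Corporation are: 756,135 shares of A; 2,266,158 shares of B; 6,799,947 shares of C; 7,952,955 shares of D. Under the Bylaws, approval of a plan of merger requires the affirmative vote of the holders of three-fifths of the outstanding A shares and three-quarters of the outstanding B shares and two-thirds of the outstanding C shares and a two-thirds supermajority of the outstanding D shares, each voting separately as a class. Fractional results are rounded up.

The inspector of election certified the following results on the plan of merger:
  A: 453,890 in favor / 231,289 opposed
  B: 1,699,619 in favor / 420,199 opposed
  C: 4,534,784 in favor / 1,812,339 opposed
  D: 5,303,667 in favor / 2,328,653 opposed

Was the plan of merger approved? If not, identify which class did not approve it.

A: 3/5 of 756135 = 453681; 453,681 required, 453,890 in favor — approved.
B: 3/4 of 2266158 = 1699618.50, rounded up to 1699619; 1,699,619 required, 1,699,619 in favor — approved.
C: 2/3 of 6799947 = 4533298; 4,533,298 required, 4,534,784 in favor — approved.
D: 2/3 of 7952955 = 5301970; 5,301,970 required, 5,303,667 in favor — approved.

Approved — every class gave the required vote.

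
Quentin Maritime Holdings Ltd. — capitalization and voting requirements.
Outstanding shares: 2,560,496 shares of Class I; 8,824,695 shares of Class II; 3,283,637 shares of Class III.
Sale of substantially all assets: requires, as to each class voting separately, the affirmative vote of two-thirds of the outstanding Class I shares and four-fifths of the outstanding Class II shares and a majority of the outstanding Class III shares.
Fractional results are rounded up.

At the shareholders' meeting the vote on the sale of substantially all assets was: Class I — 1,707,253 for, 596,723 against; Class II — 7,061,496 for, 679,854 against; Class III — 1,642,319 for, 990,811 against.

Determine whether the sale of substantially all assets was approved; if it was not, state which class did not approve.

Approved — every class gave the required vote.

Class I: 2/3 of 2560496 = 1706997.33, rounded up to 1706998; 1,706,998 required, 1,707,253 in favor — approved.
Class II: 4/5 of 8824695 = 7059756; 7,059,756 required, 7,061,496 in favor — approved.
Class III: a majority of 3283637 is 1641819; 1,641,819 required, 1,642,319 in favor — approved.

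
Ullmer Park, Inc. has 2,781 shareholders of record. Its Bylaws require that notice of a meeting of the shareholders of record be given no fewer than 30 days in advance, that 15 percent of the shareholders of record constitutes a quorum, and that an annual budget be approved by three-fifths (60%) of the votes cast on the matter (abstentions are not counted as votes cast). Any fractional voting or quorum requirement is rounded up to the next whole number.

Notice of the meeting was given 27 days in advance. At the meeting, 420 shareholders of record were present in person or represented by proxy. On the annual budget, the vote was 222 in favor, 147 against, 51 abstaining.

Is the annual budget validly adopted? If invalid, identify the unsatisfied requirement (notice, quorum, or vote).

Invalid — notice requirement not satisfied.

Notice: 27 days given; 30 required. Not satisfied.
Quorum: 15% of 2,781 = 417.15, rounded up to 418; 420 present. Satisfied.
Vote: requires three-fifths of the votes cast (420 − 51 abstaining = 369); 3/5 of 369 = 221.40, rounded up to 222, so 222 needed; 222 in favor. Satisfied.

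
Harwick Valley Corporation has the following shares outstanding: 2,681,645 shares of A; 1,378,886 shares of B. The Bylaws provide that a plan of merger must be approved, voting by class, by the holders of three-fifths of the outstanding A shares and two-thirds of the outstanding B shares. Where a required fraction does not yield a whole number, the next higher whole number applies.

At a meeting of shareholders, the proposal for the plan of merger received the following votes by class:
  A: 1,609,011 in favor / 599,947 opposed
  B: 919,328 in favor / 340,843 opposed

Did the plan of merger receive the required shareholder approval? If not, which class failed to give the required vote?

A: 3/5 of 2681645 = 1608987; 1,608,987 required, 1,609,011 in favor — approved.
B: 2/3 of 1378886 = 919257.33, rounded up to 919258; 919,258 required, 919,328 in favor — approved.

Approved — every class gave the required vote.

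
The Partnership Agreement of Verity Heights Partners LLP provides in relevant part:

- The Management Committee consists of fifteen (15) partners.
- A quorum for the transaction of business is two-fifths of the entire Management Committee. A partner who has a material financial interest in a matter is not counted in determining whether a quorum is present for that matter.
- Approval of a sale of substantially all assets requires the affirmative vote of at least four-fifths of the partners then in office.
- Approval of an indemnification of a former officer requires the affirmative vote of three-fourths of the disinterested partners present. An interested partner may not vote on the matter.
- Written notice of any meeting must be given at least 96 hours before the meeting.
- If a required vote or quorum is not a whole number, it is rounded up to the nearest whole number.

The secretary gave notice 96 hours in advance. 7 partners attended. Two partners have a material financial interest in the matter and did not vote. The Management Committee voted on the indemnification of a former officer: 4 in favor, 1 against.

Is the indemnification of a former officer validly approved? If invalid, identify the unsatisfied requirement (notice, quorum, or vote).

Notice: 96 hours given; 96 required (96 ≥ 96). Satisfied.
Quorum: 7 present, but the 2 interested partners do not count, leaving 5. Quorum is 6. Not satisfied.
Vote: the indemnification of a former officer requires three-fourths of the disinterested partners present (7 − 2 = 5). 3/4 of 5 = 3.75, rounded up to 4, so 4 affirmative votes are needed; 4 voted in favor. Satisfied. (Moot — without a quorum no business can be validly transacted.)

Invalid — quorum requirement not satisfied.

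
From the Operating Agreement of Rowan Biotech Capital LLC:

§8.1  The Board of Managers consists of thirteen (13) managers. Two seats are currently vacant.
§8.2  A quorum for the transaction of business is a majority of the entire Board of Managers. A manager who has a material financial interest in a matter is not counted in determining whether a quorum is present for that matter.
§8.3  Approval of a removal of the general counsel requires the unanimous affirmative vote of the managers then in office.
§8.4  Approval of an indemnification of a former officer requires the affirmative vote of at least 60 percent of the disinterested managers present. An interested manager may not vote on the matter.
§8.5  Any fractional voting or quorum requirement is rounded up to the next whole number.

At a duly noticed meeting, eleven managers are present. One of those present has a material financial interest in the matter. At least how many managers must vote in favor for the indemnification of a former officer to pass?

6

The indemnification of a former officer requires three-fifths of the disinterested managers present (11 − 1 = 10).
3/5 of 10 = 6.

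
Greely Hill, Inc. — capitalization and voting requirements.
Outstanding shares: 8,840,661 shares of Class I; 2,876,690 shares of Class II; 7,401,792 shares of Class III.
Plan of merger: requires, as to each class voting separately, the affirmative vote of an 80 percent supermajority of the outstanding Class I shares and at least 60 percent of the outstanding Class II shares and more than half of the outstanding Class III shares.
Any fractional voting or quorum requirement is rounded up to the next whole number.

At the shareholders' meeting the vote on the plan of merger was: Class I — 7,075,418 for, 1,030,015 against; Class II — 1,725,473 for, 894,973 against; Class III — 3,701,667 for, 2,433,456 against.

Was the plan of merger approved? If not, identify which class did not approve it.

Not approved — the Class II shares did not give the required vote.

Class I: 4/5 of 8840661 = 7072528.80, rounded up to 7072529; 7,072,529 required, 7,075,418 in favor — approved.
Class II: 3/5 of 2876690 = 1726014; 1,726,014 required, 1,725,473 in favor — not approved.
Class III: a majority of 7401792 is 3700897; 3,700,897 required, 3,701,667 in favor — approved.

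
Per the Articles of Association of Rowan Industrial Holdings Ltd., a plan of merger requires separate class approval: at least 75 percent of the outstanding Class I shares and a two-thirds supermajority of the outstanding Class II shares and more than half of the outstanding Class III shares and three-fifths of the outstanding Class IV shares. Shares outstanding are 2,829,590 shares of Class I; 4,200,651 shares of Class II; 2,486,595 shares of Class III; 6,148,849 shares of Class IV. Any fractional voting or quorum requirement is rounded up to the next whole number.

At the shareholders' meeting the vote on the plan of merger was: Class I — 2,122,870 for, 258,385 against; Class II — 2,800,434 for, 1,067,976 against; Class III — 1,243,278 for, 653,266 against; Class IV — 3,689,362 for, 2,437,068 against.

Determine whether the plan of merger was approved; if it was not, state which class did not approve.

Class I: 3/4 of 2829590 = 2122192.50, rounded up to 2122193; 2,122,193 required, 2,122,870 in favor — approved.
Class II: 2/3 of 4200651 = 2800434; 2,800,434 required, 2,800,434 in favor — approved.
Class III: a majority of 2486595 is 1243298; 1,243,298 required, 1,243,278 in favor — not approved.
Class IV: 3/5 of 6148849 = 3689309.40, rounded up to 3689310; 3,689,310 required, 3,689,362 in favor — approved.

Not approved — the Class III shares did not give the required vote.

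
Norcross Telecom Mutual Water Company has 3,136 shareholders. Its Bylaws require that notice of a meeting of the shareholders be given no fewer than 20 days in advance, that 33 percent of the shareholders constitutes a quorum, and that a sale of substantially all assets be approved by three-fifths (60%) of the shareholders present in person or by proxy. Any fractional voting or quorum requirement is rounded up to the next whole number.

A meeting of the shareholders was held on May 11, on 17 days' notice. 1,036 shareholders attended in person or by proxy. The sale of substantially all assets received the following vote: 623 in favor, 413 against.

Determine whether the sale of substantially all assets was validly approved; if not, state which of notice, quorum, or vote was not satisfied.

Notice: 17 days given; 20 required. Not satisfied.
Quorum: 33% of 3,136 = 1,034.88, rounded up to 1,035; 1,036 present. Satisfied.
Vote: requires three-fifths of those present (1,036); 3/5 of 1036 = 621.60, rounded up to 622, so 622 needed; 623 in favor. Satisfied.

Invalid — notice requirement not satisfied.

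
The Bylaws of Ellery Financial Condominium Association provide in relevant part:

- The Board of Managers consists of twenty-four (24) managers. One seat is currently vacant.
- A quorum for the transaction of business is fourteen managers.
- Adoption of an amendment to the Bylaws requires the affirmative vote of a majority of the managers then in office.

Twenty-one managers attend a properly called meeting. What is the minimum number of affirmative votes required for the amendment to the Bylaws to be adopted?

12

The amendment to the Bylaws requires a majority of the managers then in office (23).
A majority of 23 is 12.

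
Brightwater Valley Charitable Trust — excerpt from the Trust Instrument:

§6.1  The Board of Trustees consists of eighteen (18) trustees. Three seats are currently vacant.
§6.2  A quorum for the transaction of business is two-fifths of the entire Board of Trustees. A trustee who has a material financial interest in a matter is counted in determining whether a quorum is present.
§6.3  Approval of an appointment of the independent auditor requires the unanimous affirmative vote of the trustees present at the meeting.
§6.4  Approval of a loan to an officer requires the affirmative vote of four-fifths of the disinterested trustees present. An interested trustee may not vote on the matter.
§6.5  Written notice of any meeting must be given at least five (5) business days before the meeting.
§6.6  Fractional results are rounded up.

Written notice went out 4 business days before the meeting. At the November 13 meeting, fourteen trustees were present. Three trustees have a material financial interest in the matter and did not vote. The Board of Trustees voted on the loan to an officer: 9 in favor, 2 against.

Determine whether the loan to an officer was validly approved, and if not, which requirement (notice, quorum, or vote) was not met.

Invalid — notice requirement not satisfied.

Notice: 4 business days given; 5 required (4 < 5). Not satisfied.
Quorum: 14 present (interested trustees count toward quorum); quorum is 8. Satisfied.
Vote: the loan to an officer requires four-fifths of the disinterested trustees present (14 − 3 = 11). 4/5 of 11 = 8.80, rounded up to 9, so 9 affirmative votes are needed; 9 voted in favor. Satisfied.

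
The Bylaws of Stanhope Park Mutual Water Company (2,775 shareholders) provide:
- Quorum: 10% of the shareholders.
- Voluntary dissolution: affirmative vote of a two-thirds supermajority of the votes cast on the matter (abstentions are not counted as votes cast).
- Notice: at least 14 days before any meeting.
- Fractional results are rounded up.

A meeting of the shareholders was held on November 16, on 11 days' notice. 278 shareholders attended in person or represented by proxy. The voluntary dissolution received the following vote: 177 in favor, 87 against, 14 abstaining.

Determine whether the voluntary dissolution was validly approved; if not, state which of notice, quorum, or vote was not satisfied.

Invalid — notice requirement not satisfied.

Notice: 11 days given; 14 required. Not satisfied.
Quorum: 10% of 2,775 = 277.50, rounded up to 278; 278 present. Satisfied.
Vote: requires two-thirds of the votes cast (278 − 14 abstaining = 264); 2/3 of 264 = 176, so 176 needed; 177 in favor. Satisfied.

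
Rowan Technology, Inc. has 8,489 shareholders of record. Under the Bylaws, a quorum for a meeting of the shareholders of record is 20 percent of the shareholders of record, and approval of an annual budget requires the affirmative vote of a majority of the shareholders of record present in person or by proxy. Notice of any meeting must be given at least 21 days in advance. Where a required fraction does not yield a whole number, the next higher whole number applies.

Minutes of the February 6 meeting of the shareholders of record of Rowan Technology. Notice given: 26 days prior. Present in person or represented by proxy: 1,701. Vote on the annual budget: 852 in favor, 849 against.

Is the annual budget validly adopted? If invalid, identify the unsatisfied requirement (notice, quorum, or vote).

Valid — all requirements satisfied.

Notice: 26 days given; 21 required. Satisfied.
Quorum: 20% of 8,489 = 1,697.80, rounded up to 1,698; 1,701 present. Satisfied.
Vote: requires a majority of those present (1,701); a majority of 1701 is 851, so 851 needed; 852 in favor. Satisfied.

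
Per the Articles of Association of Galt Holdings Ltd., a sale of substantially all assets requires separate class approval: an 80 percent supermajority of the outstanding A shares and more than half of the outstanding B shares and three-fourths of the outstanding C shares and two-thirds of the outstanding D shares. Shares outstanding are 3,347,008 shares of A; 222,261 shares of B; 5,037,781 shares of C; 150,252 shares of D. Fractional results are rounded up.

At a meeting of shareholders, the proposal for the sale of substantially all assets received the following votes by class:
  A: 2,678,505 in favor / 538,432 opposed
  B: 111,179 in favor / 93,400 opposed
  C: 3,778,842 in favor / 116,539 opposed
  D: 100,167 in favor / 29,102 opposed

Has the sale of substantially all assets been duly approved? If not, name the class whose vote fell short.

A: 4/5 of 3347008 = 2677606.40, rounded up to 2677607; 2,677,607 required, 2,678,505 in favor — approved.
B: a majority of 222261 is 111131; 111,131 required, 111,179 in favor — approved.
C: 3/4 of 5037781 = 3778335.75, rounded up to 3778336; 3,778,336 required, 3,778,842 in favor — approved.
D: 2/3 of 150252 = 100168; 100,168 required, 100,167 in favor — not approved.

Not approved — the D shares did not give the required vote.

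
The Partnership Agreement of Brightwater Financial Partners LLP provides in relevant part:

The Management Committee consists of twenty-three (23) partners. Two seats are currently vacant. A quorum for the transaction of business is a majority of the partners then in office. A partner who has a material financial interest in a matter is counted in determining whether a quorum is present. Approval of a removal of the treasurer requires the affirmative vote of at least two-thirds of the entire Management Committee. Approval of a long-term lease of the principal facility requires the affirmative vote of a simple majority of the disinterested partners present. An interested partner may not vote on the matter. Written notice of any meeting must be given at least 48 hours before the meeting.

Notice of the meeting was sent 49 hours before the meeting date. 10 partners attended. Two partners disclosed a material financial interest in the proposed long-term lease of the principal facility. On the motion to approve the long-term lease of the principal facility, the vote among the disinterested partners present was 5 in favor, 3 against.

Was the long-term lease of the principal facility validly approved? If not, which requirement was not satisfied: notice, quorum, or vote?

Notice: 49 hours given; 48 required (49 ≥ 48). Satisfied.
Quorum: 10 present (interested partners count toward quorum); quorum is 11. Not satisfied.
Vote: the long-term lease of the principal facility requires a majority of the disinterested partners present (10 − 2 = 8). A majority of 8 is 5, so 5 affirmative votes are needed; 5 voted in favor. Satisfied. (Moot — without a quorum no business can be validly transacted.)

Invalid — quorum requirement not satisfied.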